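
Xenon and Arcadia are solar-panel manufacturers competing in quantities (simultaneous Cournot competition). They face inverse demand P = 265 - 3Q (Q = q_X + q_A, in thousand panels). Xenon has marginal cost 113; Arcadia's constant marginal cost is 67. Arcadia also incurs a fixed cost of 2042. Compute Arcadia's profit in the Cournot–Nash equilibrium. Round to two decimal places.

Xenon's profit: π_X = (265 - 3Q)q_X - (113q_X). Setting ∂π_X/∂q_X = 0: 152 - 6q_X - 3(q_A) = 0.
Arcadia's first-order condition: 198 - 6q_A - 3(q_X) = 0.
Best responses: q_X = (152 - 3q_A)/6, q_A = (198 - 3q_X)/6.
Solving the pair: q_X = 106/9, q_A = 244/9.
Price P = 265 - 3·(350/9) = 445/3.
Arcadia's profit: (445/3 - 67)·(244/9) - 2042 = 163.0370.

163.04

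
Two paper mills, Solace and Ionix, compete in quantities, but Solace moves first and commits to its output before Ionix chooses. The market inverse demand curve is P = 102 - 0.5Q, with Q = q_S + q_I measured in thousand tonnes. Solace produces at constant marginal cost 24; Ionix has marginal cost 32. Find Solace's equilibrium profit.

Solve by backward induction. Given q_S, the follower Ionix maximises π_I = (102 - (1/2)q_S - (1/2)q_I)q_I - 32q_I.
Follower FOC: 70 - (1/2)q_S - q_I = 0, so q_I(q_S) = (70 - (1/2)q_S).
The leader anticipates this reaction. Substituting into P = 102 - 0.5Q gives P = 67 - (1/4)q_S, so π_S = (67 - (1/4)q_S)q_S - 24q_S.
Leader FOC: 43 - (1/2)q_S = 0, so q_S = 86.
Then q_I = (70 - (1/2)·86) = 27.
Price P = 102 - (1/2)·113 = 91/2.
Solace's profit: (91/2 - 24)·86 = 1849.

1849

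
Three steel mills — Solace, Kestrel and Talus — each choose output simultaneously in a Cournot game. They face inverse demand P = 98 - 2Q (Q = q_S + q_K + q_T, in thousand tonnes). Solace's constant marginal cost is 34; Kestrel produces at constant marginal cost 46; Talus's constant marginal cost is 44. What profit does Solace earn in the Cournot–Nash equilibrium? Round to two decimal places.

Solace's profit: π_S = (98 - 2Q)q_S - (34q_S). Setting ∂π_S/∂q_S = 0: 64 - 4q_S - 2(q_K + q_T) = 0.
Kestrel's first-order condition: 52 - 4q_K - 2(q_S + q_T) = 0.
Talus's profit: π_T = (98 - 2Q)q_T - (44q_T). Setting ∂π_T/∂q_T = 0: 54 - 4q_T - 2(q_S + q_K) = 0.
Adding the 3 first-order conditions: 170 − 8Q = 0, so Q = 85/4.
Back-substituting: q_S = (64 − 85/2)/2 = 43/4, q_K = (52 − 85/2)/2 = 19/4, q_T = (54 − 85/2)/2 = 23/4.
Price P = 98 - 2·(85/4) = 111/2.
Solace's profit: (111/2 - 34)·(43/4) = 1849/8.

231.13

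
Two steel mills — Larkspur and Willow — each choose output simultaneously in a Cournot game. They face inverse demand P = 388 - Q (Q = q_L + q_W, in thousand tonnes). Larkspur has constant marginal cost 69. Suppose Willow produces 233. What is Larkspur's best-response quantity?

43

With the rival's output fixed at 233, Larkspur's profit is π_L = (388 - 233 - q_L)q_L - (69q_L) = (155 - q_L)q_L - (69q_L).
∂π_L/∂q_L = 86 - 2q_L = 0, so q_L = 43.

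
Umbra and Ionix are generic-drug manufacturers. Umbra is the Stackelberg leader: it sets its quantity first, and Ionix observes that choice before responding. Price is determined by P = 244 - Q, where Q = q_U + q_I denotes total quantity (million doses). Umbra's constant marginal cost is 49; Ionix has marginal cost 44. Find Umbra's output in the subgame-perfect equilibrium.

95

The follower Ionix best-responds to any q_U: π_I = (244 - Q)q_I - 44q_I.
Setting the follower's marginal profit to zero, 200 - q_U - 2q_I = 0, i.e. q_I = (200 - q_U)/2.
The leader anticipates this reaction. Substituting into P = 244 - Q gives P = 144 - (1/2)q_U, so π_U = (144 - (1/2)q_U)q_U - 49q_U.
Maximising: ∂π_U/∂q_U = 95 - q_U = 0, giving q_U = 95.
Then q_I = (200 - 95)/2 = 105/2.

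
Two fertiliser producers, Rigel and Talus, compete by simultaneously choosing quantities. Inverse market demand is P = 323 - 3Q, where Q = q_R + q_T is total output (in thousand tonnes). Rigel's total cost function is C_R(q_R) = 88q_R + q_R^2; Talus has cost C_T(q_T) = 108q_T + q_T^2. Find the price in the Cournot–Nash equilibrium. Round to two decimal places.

Rigel's profit: π_R = (323 - 3Q)q_R - (88q_R + q_R²). Setting ∂π_R/∂q_R = 0: 235 - 8q_R - 3(q_T) = 0.
Talus's first-order condition: 215 - 8q_T - 3(q_R) = 0.
Rearranging gives the reaction functions q_R = (235 - 3q_T)/8 and q_T = (215 - 3q_R)/8.
Substituting one into the other gives q_R = 247/11 and q_T = 203/11.
Total output Q = 450/11, so price P = 323 - 3·(450/11) = 200.2727.

200.27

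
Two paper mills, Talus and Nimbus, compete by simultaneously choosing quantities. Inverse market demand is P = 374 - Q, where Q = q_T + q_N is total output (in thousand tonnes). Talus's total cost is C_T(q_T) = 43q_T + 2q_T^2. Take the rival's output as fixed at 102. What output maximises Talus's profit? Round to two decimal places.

38.17

With the rival's output fixed at 102, Talus's profit is π_T = (374 - 102 - q_T)q_T - (43q_T + 2q_T²) = (272 - q_T)q_T - (43q_T + 2q_T²).
∂π_T/∂q_T = 229 - 6q_T = 0, so q_T = 229/6.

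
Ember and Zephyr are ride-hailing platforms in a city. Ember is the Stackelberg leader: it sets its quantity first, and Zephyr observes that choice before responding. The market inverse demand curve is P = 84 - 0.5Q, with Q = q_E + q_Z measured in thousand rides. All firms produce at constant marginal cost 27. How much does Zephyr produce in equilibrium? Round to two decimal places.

28.50

The follower Zephyr best-responds to any q_E: π_Z = (84 - 0.5Q)q_Z - 27q_Z.
Follower FOC: 57 - (1/2)q_E - q_Z = 0, so q_Z(q_E) = (57 - (1/2)q_E).
Ember substitutes q_Z(q_E) into its own profit: π_E = q_E(84 - (1/2)q_E - (57 - (1/2)q_E)/2) - 27q_E = (111/2 - (1/4)q_E)q_E - 27q_E.
Leader FOC: 57/2 - (1/2)q_E = 0, so q_E = 57.
Then q_Z = (57 - (1/2)·57) = 57/2.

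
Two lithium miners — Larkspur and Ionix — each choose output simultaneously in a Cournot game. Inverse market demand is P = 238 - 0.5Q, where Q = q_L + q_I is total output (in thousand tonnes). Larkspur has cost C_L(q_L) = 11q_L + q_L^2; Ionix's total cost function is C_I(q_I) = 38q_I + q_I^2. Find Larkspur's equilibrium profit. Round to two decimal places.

6613.44

Larkspur's profit: π_L = (238 - 0.5Q)q_L - (11q_L + q_L²). Setting ∂π_L/∂q_L = 0: 227 - 3q_L - (1/2)(q_I) = 0.
Ionix's first-order condition: 200 - 3q_I - (1/2)(q_L) = 0.
Rearranging gives the reaction functions q_L = (227 - (1/2)q_I)/3 and q_I = (200 - (1/2)q_L)/3.
Substituting one into the other gives q_L = 332/5 and q_I = 278/5.
Price P = 238 - (1/2)·122 = 177.
Larkspur's profit: 177·(332/5) - 11·(332/5) - (332/5)² = 6613.4400.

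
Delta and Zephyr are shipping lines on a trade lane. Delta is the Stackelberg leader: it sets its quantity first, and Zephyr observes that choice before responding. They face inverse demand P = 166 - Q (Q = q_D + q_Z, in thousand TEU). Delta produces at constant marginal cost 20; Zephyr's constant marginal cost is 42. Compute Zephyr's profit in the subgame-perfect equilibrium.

The follower Zephyr best-responds to any q_D: π_Z = (166 - Q)q_Z - 42q_Z.
Follower FOC: 124 - q_D - 2q_Z = 0, so q_Z(q_D) = (124 - q_D)/2.
Delta substitutes q_Z(q_D) into its own profit: π_D = q_D(166 - q_D - (124 - q_D)/2) - 20q_D = (104 - (1/2)q_D)q_D - 20q_D.
Maximising: ∂π_D/∂q_D = 84 - q_D = 0, giving q_D = 84.
Then q_Z = (124 - 84)/2 = 20.
Price P = 166 - 104 = 62.
Zephyr's profit: (62 - 42)·20 = 400.

400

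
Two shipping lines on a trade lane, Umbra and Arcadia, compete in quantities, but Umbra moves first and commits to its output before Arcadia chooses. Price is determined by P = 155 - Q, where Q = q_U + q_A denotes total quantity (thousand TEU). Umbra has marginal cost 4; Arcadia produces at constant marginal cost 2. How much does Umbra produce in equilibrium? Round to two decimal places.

74.50

The follower Arcadia best-responds to any q_U: π_A = (155 - Q)q_A - 2q_A.
Follower FOC: 153 - q_U - 2q_A = 0, so q_A(q_U) = (153 - q_U)/2.
The leader anticipates this reaction. Substituting into P = 155 - Q gives P = 157/2 - (1/2)q_U, so π_U = (157/2 - (1/2)q_U)q_U - 4q_U.
The leader's first-order condition 149/2 - q_U = 0 yields q_U = 149/2.
Then q_A = (153 - 149/2)/2 = 157/4.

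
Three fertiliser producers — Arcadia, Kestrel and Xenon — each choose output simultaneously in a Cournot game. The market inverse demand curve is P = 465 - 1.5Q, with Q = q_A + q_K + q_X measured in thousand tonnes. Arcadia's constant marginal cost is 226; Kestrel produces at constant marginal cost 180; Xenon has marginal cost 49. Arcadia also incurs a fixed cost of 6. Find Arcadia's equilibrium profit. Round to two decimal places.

Arcadia's profit: π_A = (465 - 1.5Q)q_A - (226q_A). Setting ∂π_A/∂q_A = 0: 239 - 3q_A - (3/2)(q_K + q_X) = 0.
Kestrel's profit: π_K = (465 - 1.5Q)q_K - (180q_K). Setting ∂π_K/∂q_K = 0: 285 - 3q_K - (3/2)(q_A + q_X) = 0.
Xenon's first-order condition: 416 - 3q_X - (3/2)(q_A + q_K) = 0.
Summing all 3 equations gives 940 − 6Q = 0, hence Q = 470/3.
Back-substituting: q_A = (239 − 235)/(3/2) = 8/3, q_K = (285 − 235)/(3/2) = 100/3, q_X = (416 − 235)/(3/2) = 362/3.
Price P = 465 - (3/2)·(470/3) = 230.
Arcadia's profit: (230 - 226)·(8/3) - 6 = 14/3.

4.67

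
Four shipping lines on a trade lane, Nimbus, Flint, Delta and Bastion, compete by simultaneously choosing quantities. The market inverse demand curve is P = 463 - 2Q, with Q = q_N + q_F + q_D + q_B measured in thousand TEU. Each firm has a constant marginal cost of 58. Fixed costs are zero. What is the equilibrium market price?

Each firm earns π_i = (463 - 2Q)q_i - 58q_i.
Setting ∂π_i/∂q_i = 0 with rivals' quantities fixed: 405 - 4q_i - 2·Σ_{j≠i} q_j = 0.
With identical firms every q_j equals q_i, so Σ_{j≠i} q_j = 3q_i and 405 = 10q_i, giving q_i = 81/2.
Total output Q = 162, so price P = 463 - 2·162 = 139.

139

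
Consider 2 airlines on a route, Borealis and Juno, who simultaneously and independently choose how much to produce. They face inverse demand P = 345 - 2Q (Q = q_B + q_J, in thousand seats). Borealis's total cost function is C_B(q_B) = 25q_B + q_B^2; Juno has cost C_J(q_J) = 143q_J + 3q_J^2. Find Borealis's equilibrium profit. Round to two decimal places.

7478.59

Borealis's profit: π_B = (345 - 2Q)q_B - (25q_B + q_B²). Setting ∂π_B/∂q_B = 0: 320 - 6q_B - 2(q_J) = 0.
Juno's profit: π_J = (345 - 2Q)q_J - (143q_J + 3q_J²). Setting ∂π_J/∂q_J = 0: 202 - 10q_J - 2(q_B) = 0.
Best responses: q_B = (320 - 2q_J)/6, q_J = (202 - 2q_B)/10.
Substituting one into the other gives q_B = 699/14 and q_J = 143/14.
Price P = 345 - 2·(421/7) = 1573/7.
Borealis's profit: (1573/7)·(699/14) - 25·(699/14) - (699/14)² = 7478.5867.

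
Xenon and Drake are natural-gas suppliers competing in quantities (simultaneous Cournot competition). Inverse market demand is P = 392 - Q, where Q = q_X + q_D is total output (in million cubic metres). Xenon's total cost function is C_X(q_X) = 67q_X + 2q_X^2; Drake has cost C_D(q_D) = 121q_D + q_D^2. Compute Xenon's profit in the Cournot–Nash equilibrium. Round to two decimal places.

6004.77

Xenon's profit: π_X = (392 - Q)q_X - (67q_X + 2q_X²). Setting ∂π_X/∂q_X = 0: 325 - 6q_X - (q_D) = 0.
Drake's profit: π_D = (392 - Q)q_D - (121q_D + q_D²). Setting ∂π_D/∂q_D = 0: 271 - 4q_D - (q_X) = 0.
Rearranging gives the reaction functions q_X = (325 - q_D)/6 and q_D = (271 - q_X)/4.
Solving the pair: q_X = 1029/23, q_D = 1301/23.
Price P = 392 - 101.3043 = 290.6957.
Xenon's profit: 290.6957·(1029/23) - 67·(1029/23) - 2(1029/23)² = 6004.7694.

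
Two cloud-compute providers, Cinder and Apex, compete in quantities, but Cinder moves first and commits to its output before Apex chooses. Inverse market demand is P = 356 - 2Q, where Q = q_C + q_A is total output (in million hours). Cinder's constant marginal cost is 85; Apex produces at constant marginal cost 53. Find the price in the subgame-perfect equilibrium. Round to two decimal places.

144.75

Solve by backward induction. Given q_C, the follower Apex maximises π_A = (356 - 2q_C - 2q_A)q_A - 53q_A.
Follower FOC: 303 - 2q_C - 4q_A = 0, so q_A(q_C) = (303 - 2q_C)/4.
The leader anticipates this reaction. Substituting into P = 356 - 2Q gives P = 409/2 - q_C, so π_C = (409/2 - q_C)q_C - 85q_C.
Maximising: ∂π_C/∂q_C = 239/2 - 2q_C = 0, giving q_C = 239/4.
Then q_A = (303 - 2·(239/4))/4 = 367/8.
Total output Q = 845/8, so price P = 356 - 2·(845/8) = 579/4.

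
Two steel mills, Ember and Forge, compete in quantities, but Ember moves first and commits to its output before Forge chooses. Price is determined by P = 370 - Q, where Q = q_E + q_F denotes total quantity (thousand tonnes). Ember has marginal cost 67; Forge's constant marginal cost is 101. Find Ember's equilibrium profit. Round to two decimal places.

Solve by backward induction. Given q_E, the follower Forge maximises π_F = (370 - q_E - q_F)q_F - 101q_F.
Setting the follower's marginal profit to zero, 269 - q_E - 2q_F = 0, i.e. q_F = (269 - q_E)/2.
The leader anticipates this reaction. Substituting into P = 370 - Q gives P = 471/2 - (1/2)q_E, so π_E = (471/2 - (1/2)q_E)q_E - 67q_E.
Maximising: ∂π_E/∂q_E = 337/2 - q_E = 0, giving q_E = 337/2.
Then q_F = (269 - 337/2)/2 = 201/4.
Price P = 370 - 875/4 = 605/4.
Ember's profit: (605/4 - 67)·(337/2) = 14196.1250.

14196.13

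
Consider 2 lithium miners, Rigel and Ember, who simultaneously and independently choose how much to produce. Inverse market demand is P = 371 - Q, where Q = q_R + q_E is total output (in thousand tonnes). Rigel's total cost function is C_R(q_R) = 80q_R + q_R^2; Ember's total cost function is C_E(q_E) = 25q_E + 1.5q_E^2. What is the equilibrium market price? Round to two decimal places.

255.11

Rigel's profit: π_R = (371 - Q)q_R - (80q_R + q_R²). Setting ∂π_R/∂q_R = 0: 291 - 4q_R - (q_E) = 0.
Ember's profit: π_E = (371 - Q)q_E - (25q_E + (3/2)q_E²). Setting ∂π_E/∂q_E = 0: 346 - 5q_E - (q_R) = 0.
Best responses: q_R = (291 - q_E)/4, q_E = (346 - q_R)/5.
Solving the pair: q_R = 1109/19, q_E = 1093/19.
Total output Q = 115.8947, so price P = 371 - 115.8947 = 255.1053.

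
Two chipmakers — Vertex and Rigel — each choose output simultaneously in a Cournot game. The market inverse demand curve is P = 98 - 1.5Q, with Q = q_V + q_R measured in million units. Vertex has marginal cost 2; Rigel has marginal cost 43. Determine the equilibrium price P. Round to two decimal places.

Vertex's profit: π_V = (98 - 1.5Q)q_V - (2q_V). Setting ∂π_V/∂q_V = 0: 96 - 3q_V - (3/2)(q_R) = 0.
Rigel's profit: π_R = (98 - 1.5Q)q_R - (43q_R). Setting ∂π_R/∂q_R = 0: 55 - 3q_R - (3/2)(q_V) = 0.
Rearranging gives the reaction functions q_V = (96 - (3/2)q_R)/3 and q_R = (55 - (3/2)q_V)/3.
Solving the pair: q_V = 274/9, q_R = 28/9.
Total output Q = 302/9, so price P = 98 - (3/2)·(302/9) = 143/3.

47.67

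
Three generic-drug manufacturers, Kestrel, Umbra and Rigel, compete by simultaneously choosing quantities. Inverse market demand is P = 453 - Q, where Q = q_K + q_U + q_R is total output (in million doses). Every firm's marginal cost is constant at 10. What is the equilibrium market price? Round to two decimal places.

Each firm earns π_i = (453 - Q)q_i - 10q_i.
First-order condition (treating rivals' output as given): 443 - 2q_i - Σ_{j≠i} q_j = 0.
By symmetry each firm produces the same amount; substituting Σ_{j≠i} q_j = 2q_i yields q_i = 443/4.
Total output Q = 1329/4, so price P = 453 - 1329/4 = 483/4.

120.75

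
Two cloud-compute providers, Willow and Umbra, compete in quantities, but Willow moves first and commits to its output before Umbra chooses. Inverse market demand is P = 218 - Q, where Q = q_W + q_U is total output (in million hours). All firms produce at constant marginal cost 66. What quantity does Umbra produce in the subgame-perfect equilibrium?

38

The follower Umbra best-responds to any q_W: π_U = (218 - Q)q_U - 66q_U.
∂π_U/∂q_U = 152 - q_W - 2q_U = 0 gives the reaction function q_U = (152 - q_W)/2.
Willow substitutes q_U(q_W) into its own profit: π_W = q_W(218 - q_W - (152 - q_W)/2) - 66q_W = (142 - (1/2)q_W)q_W - 66q_W.
The leader's first-order condition 76 - q_W = 0 yields q_W = 76.
Then q_U = (152 - 76)/2 = 38.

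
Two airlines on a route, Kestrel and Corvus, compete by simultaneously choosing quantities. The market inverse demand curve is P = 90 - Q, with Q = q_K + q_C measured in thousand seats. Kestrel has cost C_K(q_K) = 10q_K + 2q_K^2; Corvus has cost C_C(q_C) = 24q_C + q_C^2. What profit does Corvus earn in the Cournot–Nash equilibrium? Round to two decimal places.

377.53

Kestrel's profit: π_K = (90 - Q)q_K - (10q_K + 2q_K²). Setting ∂π_K/∂q_K = 0: 80 - 6q_K - (q_C) = 0.
Corvus's first-order condition: 66 - 4q_C - (q_K) = 0.
So q_K = (80 - q_C)/6 and q_C = (66 - q_K)/4.
Solving the pair: q_K = 254/23, q_C = 316/23.
Price P = 90 - 570/23 = 1500/23.
Corvus's profit: (1500/23)·(316/23) - 24·(316/23) - (316/23)² = 377.5274.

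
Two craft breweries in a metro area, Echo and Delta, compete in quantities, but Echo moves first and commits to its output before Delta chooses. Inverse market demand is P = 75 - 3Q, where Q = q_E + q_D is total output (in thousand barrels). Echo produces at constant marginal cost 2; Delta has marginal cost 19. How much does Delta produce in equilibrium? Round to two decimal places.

1.83

The follower Delta best-responds to any q_E: π_D = (75 - 3Q)q_D - 19q_D.
Follower FOC: 56 - 3q_E - 6q_D = 0, so q_D(q_E) = (56 - 3q_E)/6.
The leader anticipates this reaction. Substituting into P = 75 - 3Q gives P = 47 - (3/2)q_E, so π_E = (47 - (3/2)q_E)q_E - 2q_E.
Leader FOC: 45 - 3q_E = 0, so q_E = 15.
Then q_D = (56 - 3·15)/6 = 11/6.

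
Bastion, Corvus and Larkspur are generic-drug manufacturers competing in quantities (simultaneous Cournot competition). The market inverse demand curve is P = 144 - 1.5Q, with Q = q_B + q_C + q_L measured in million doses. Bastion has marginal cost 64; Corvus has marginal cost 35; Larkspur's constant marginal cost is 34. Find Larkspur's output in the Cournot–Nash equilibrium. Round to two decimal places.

Bastion's profit: π_B = (144 - 1.5Q)q_B - (64q_B). Setting ∂π_B/∂q_B = 0: 80 - 3q_B - (3/2)(q_C + q_L) = 0.
Corvus's first-order condition: 109 - 3q_C - (3/2)(q_B + q_L) = 0.
Larkspur's profit: π_L = (144 - 1.5Q)q_L - (34q_L). Setting ∂π_L/∂q_L = 0: 110 - 3q_L - (3/2)(q_B + q_C) = 0.
Adding the 3 conditions: 299 − 3Q − 3Q = 0, i.e. Q = 299/6.
Back-substituting: q_B = (80 − 299/4)/(3/2) = 7/2, q_C = (109 − 299/4)/(3/2) = 137/6, q_L = (110 − 299/4)/(3/2) = 47/2.

23.50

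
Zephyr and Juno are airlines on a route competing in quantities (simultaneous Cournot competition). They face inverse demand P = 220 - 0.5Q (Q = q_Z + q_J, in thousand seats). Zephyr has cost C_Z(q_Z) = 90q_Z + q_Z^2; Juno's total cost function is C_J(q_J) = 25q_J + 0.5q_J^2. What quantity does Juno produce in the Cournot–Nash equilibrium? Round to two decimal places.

90.43

Zephyr's profit: π_Z = (220 - 0.5Q)q_Z - (90q_Z + q_Z²). Setting ∂π_Z/∂q_Z = 0: 130 - 3q_Z - (1/2)(q_J) = 0.
Juno's profit: π_J = (220 - 0.5Q)q_J - (25q_J + (1/2)q_J²). Setting ∂π_J/∂q_J = 0: 195 - 2q_J - (1/2)(q_Z) = 0.
So q_Z = (130 - (1/2)q_J)/3 and q_J = (195 - (1/2)q_Z)/2.
Solving the pair: q_Z = 650/23, q_J = 90.4348.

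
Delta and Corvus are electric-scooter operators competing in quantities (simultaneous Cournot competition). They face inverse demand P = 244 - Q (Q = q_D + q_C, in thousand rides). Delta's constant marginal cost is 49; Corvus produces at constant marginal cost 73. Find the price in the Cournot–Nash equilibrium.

122

Delta's profit: π_D = (244 - Q)q_D - (49q_D). Setting ∂π_D/∂q_D = 0: 195 - 2q_D - (q_C) = 0.
Corvus's first-order condition: 171 - 2q_C - (q_D) = 0.
Rearranging gives the reaction functions q_D = (195 - q_C)/2 and q_C = (171 - q_D)/2.
Substituting one into the other gives q_D = 73 and q_C = 49.
Total output Q = 122, so price P = 244 - 122 = 122.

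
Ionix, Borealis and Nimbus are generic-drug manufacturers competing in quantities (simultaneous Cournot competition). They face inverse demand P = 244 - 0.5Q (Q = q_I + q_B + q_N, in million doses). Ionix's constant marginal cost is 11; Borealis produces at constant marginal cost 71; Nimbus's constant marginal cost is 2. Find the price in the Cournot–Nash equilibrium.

Ionix's profit: π_I = (244 - 0.5Q)q_I - (11q_I). Setting ∂π_I/∂q_I = 0: 233 - q_I - (1/2)(q_B + q_N) = 0.
Borealis's profit: π_B = (244 - 0.5Q)q_B - (71q_B). Setting ∂π_B/∂q_B = 0: 173 - q_B - (1/2)(q_I + q_N) = 0.
Nimbus's profit: π_N = (244 - 0.5Q)q_N - (2q_N). Setting ∂π_N/∂q_N = 0: 242 - q_N - (1/2)(q_I + q_B) = 0.
Adding the 3 first-order conditions: 648 − 2Q = 0, so Q = 324.
Back-substituting: q_I = (233 − 162)/(1/2) = 142, q_B = (173 − 162)/(1/2) = 22, q_N = (242 − 162)/(1/2) = 160.
Total output Q = 324, so price P = 244 - (1/2)·324 = 82.

82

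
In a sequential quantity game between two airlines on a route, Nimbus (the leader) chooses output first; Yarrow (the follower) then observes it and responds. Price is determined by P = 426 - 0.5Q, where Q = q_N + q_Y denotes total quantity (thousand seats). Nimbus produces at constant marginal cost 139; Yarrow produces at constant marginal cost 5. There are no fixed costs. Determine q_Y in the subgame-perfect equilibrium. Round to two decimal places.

The follower Yarrow best-responds to any q_N: π_Y = (426 - 0.5Q)q_Y - 5q_Y.
Follower FOC: 421 - (1/2)q_N - q_Y = 0, so q_Y(q_N) = (421 - (1/2)q_N).
Nimbus substitutes q_Y(q_N) into its own profit: π_N = q_N(426 - (1/2)q_N - (421 - (1/2)q_N)/2) - 139q_N = (431/2 - (1/4)q_N)q_N - 139q_N.
Maximising: ∂π_N/∂q_N = 153/2 - (1/2)q_N = 0, giving q_N = 153.
Then q_Y = (421 - (1/2)·153) = 689/2.

344.50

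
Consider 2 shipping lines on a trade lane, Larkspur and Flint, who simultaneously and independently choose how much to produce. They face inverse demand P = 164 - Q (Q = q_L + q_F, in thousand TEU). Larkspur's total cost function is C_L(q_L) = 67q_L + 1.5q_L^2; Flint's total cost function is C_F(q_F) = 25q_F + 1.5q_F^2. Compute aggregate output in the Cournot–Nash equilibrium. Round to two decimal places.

Larkspur's profit: π_L = (164 - Q)q_L - (67q_L + (3/2)q_L²). Setting ∂π_L/∂q_L = 0: 97 - 5q_L - (q_F) = 0.
Flint's profit: π_F = (164 - Q)q_F - (25q_F + (3/2)q_F²). Setting ∂π_F/∂q_F = 0: 139 - 5q_F - (q_L) = 0.
Rearranging gives the reaction functions q_L = (97 - q_F)/5 and q_F = (139 - q_L)/5.
Substituting one into the other gives q_L = 173/12 and q_F = 299/12.
Total output Q = 173/12 + 299/12 = 118/3.

39.33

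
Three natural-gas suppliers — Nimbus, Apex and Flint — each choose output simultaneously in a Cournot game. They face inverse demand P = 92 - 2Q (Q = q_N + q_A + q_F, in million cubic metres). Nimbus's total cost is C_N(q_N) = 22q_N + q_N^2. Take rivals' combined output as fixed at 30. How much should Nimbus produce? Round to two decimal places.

With rivals' combined output fixed at 30, Nimbus's profit is π_N = (92 - 2·30 - 2q_N)q_N - (22q_N + q_N²) = (32 - 2q_N)q_N - (22q_N + q_N²).
∂π_N/∂q_N = 10 - 6q_N = 0, so q_N = 5/3.

1.67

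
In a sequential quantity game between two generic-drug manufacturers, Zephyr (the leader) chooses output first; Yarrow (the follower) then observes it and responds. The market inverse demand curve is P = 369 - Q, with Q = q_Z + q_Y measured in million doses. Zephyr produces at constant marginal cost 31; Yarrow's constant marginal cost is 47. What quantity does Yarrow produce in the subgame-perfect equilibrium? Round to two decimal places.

Solve by backward induction. Given q_Z, the follower Yarrow maximises π_Y = (369 - q_Z - q_Y)q_Y - 47q_Y.
Follower FOC: 322 - q_Z - 2q_Y = 0, so q_Y(q_Z) = (322 - q_Z)/2.
Zephyr substitutes q_Y(q_Z) into its own profit: π_Z = q_Z(369 - q_Z - (322 - q_Z)/2) - 31q_Z = (208 - (1/2)q_Z)q_Z - 31q_Z.
The leader's first-order condition 177 - q_Z = 0 yields q_Z = 177.
Then q_Y = (322 - 177)/2 = 145/2.

72.50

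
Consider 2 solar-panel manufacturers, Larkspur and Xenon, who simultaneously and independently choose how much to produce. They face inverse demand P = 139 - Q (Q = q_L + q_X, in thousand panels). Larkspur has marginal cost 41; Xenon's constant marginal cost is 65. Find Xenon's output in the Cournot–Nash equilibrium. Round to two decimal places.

Larkspur's profit: π_L = (139 - Q)q_L - (41q_L). Setting ∂π_L/∂q_L = 0: 98 - 2q_L - (q_X) = 0.
Xenon's first-order condition: 74 - 2q_X - (q_L) = 0.
So q_L = (98 - q_X)/2 and q_X = (74 - q_L)/2.
Substituting one into the other gives q_L = 122/3 and q_X = 50/3.

16.67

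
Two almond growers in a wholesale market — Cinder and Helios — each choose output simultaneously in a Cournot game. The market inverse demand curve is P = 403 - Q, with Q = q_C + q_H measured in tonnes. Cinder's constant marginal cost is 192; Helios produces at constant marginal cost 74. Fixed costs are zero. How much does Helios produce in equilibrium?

149

Cinder's profit: π_C = (403 - Q)q_C - (192q_C). Setting ∂π_C/∂q_C = 0: 211 - 2q_C - (q_H) = 0.
Helios's first-order condition: 329 - 2q_H - (q_C) = 0.
Rearranging gives the reaction functions q_C = (211 - q_H)/2 and q_H = (329 - q_C)/2.
Solving the pair: q_C = 31, q_H = 149.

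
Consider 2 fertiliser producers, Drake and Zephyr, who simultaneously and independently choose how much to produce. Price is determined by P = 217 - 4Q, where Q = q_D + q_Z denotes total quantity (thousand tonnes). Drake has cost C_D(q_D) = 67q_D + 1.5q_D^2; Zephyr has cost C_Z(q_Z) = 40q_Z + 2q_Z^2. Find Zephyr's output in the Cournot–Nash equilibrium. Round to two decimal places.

11.61

Drake's profit: π_D = (217 - 4Q)q_D - (67q_D + (3/2)q_D²). Setting ∂π_D/∂q_D = 0: 150 - 11q_D - 4(q_Z) = 0.
Zephyr's first-order condition: 177 - 12q_Z - 4(q_D) = 0.
So q_D = (150 - 4q_Z)/11 and q_Z = (177 - 4q_D)/12.
Substituting one into the other gives q_D = 273/29 and q_Z = 1347/116.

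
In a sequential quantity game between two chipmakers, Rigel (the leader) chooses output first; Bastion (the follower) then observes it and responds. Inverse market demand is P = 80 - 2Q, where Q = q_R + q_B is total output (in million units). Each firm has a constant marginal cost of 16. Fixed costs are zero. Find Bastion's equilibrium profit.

The follower Bastion best-responds to any q_R: π_B = (80 - 2Q)q_B - 16q_B.
Setting the follower's marginal profit to zero, 64 - 2q_R - 4q_B = 0, i.e. q_B = (64 - 2q_R)/4.
Rigel substitutes q_B(q_R) into its own profit: π_R = q_R(80 - 2q_R - (64 - 2q_R)/2) - 16q_R = (48 - q_R)q_R - 16q_R.
Maximising: ∂π_R/∂q_R = 32 - 2q_R = 0, giving q_R = 16.
Then q_B = (64 - 2·16)/4 = 8.
Price P = 80 - 2·24 = 32.
Bastion's profit: (32 - 16)·8 = 128.

128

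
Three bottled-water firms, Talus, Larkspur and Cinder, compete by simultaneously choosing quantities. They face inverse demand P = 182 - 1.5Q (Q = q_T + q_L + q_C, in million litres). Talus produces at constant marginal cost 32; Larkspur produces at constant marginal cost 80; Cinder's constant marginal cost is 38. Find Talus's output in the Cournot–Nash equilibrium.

Talus's profit: π_T = (182 - 1.5Q)q_T - (32q_T). Setting ∂π_T/∂q_T = 0: 150 - 3q_T - (3/2)(q_L + q_C) = 0.
Larkspur's profit: π_L = (182 - 1.5Q)q_L - (80q_L). Setting ∂π_L/∂q_L = 0: 102 - 3q_L - (3/2)(q_T + q_C) = 0.
Cinder's first-order condition: 144 - 3q_C - (3/2)(q_T + q_L) = 0.
Adding the 3 conditions: 396 − 3Q − 3Q = 0, i.e. Q = 66.
Back-substituting: q_T = (150 − 99)/(3/2) = 34, q_L = (102 − 99)/(3/2) = 2, q_C = (144 − 99)/(3/2) = 30.

34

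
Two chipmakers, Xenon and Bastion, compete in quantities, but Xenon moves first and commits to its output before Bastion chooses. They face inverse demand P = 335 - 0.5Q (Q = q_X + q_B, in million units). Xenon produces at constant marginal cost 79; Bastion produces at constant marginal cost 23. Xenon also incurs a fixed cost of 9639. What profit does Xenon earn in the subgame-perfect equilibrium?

361

The follower Bastion best-responds to any q_X: π_B = (335 - 0.5Q)q_B - 23q_B.
Follower FOC: 312 - (1/2)q_X - q_B = 0, so q_B(q_X) = (312 - (1/2)q_X).
Xenon substitutes q_B(q_X) into its own profit: π_X = q_X(335 - (1/2)q_X - (312 - (1/2)q_X)/2) - 79q_X = (179 - (1/4)q_X)q_X - 79q_X.
Maximising: ∂π_X/∂q_X = 100 - (1/2)q_X = 0, giving q_X = 200.
Then q_B = (312 - (1/2)·200) = 212.
Price P = 335 - (1/2)·412 = 129.
Xenon's profit: (129 - 79)·200 - 9639 = 361.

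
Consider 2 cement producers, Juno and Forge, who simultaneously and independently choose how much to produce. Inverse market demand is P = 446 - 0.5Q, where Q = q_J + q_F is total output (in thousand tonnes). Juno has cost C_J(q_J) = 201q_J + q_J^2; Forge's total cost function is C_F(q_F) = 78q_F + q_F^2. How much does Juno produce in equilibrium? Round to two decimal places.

Juno's profit: π_J = (446 - 0.5Q)q_J - (201q_J + q_J²). Setting ∂π_J/∂q_J = 0: 245 - 3q_J - (1/2)(q_F) = 0.
Forge's first-order condition: 368 - 3q_F - (1/2)(q_J) = 0.
So q_J = (245 - (1/2)q_F)/3 and q_F = (368 - (1/2)q_J)/3.
Substituting one into the other gives q_J = 62.9714 and q_F = 112.1714.

62.97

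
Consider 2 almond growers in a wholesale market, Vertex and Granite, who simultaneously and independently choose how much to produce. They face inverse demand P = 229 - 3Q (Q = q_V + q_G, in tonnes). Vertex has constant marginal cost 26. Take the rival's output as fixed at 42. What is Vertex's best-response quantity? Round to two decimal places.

With the rival's output fixed at 42, Vertex's profit is π_V = (229 - 3·42 - 3q_V)q_V - (26q_V) = (103 - 3q_V)q_V - (26q_V).
∂π_V/∂q_V = 77 - 6q_V = 0, so q_V = 77/6.

12.83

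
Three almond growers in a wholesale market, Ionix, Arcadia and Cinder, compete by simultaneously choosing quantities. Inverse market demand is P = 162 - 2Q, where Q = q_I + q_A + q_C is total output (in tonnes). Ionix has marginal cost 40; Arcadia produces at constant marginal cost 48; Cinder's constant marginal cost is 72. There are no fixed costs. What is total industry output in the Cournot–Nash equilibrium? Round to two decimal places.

Ionix's profit: π_I = (162 - 2Q)q_I - (40q_I). Setting ∂π_I/∂q_I = 0: 122 - 4q_I - 2(q_A + q_C) = 0.
Arcadia's first-order condition: 114 - 4q_A - 2(q_I + q_C) = 0.
Cinder's first-order condition: 90 - 4q_C - 2(q_I + q_A) = 0.
Adding the 3 conditions: 326 − 4Q − 4Q = 0, i.e. Q = 163/4.
Back-substituting: q_I = (122 − 163/2)/2 = 81/4, q_A = (114 − 163/2)/2 = 65/4, q_C = (90 − 163/2)/2 = 17/4.
Total output Q = 81/4 + 65/4 + 17/4 = 163/4.

40.75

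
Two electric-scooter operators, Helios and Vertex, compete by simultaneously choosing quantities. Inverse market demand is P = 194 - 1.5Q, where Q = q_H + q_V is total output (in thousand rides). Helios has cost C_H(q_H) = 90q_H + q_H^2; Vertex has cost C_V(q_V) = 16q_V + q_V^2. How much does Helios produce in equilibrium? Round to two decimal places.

11.12

Helios's profit: π_H = (194 - 1.5Q)q_H - (90q_H + q_H²). Setting ∂π_H/∂q_H = 0: 104 - 5q_H - (3/2)(q_V) = 0.
Vertex's profit: π_V = (194 - 1.5Q)q_V - (16q_V + q_V²). Setting ∂π_V/∂q_V = 0: 178 - 5q_V - (3/2)(q_H) = 0.
So q_H = (104 - (3/2)q_V)/5 and q_V = (178 - (3/2)q_H)/5.
Substituting one into the other gives q_H = 1012/91 and q_V = 32.2637.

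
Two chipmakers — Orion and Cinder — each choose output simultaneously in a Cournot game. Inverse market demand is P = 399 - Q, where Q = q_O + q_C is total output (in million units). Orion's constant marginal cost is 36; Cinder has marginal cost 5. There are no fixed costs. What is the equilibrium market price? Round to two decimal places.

Orion's profit: π_O = (399 - Q)q_O - (36q_O). Setting ∂π_O/∂q_O = 0: 363 - 2q_O - (q_C) = 0.
Cinder's profit: π_C = (399 - Q)q_C - (5q_C). Setting ∂π_C/∂q_C = 0: 394 - 2q_C - (q_O) = 0.
Rearranging gives the reaction functions q_O = (363 - q_C)/2 and q_C = (394 - q_O)/2.
Solving the pair: q_O = 332/3, q_C = 425/3.
Total output Q = 757/3, so price P = 399 - 757/3 = 440/3.

146.67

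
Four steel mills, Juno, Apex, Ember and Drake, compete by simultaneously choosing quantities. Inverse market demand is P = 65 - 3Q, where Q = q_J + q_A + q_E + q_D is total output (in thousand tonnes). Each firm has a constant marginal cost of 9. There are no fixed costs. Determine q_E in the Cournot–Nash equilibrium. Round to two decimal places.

Each firm earns π_i = (65 - 3Q)q_i - 9q_i.
First-order condition (treating rivals' output as given): 56 - 6q_i - 3·Σ_{j≠i} q_j = 0.
By symmetry each firm produces the same amount; substituting Σ_{j≠i} q_j = 3q_i yields q_i = 56/15.

3.73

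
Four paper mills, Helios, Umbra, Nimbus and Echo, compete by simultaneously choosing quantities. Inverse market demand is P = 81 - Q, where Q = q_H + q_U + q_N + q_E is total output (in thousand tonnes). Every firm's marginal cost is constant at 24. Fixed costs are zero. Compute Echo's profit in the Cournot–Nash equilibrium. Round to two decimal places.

129.96

A representative firm's profit is π_i = q_i(81 - Q) - 24q_i.
Setting ∂π_i/∂q_i = 0 with rivals' quantities fixed: 57 - 2q_i - Σ_{j≠i} q_j = 0.
By symmetry each firm produces the same amount; substituting Σ_{j≠i} q_j = 3q_i yields q_i = 57/5.
Price P = 81 - 228/5 = 177/5.
Echo's profit: (177/5 - 24)·(57/5) = 129.9600.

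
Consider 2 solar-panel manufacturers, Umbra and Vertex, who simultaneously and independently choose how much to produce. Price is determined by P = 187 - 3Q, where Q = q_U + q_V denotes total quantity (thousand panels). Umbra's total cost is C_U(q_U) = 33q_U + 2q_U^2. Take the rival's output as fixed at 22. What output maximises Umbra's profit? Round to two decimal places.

With the rival's output fixed at 22, Umbra's profit is π_U = (187 - 3·22 - 3q_U)q_U - (33q_U + 2q_U²) = (121 - 3q_U)q_U - (33q_U + 2q_U²).
∂π_U/∂q_U = 88 - 10q_U = 0, so q_U = 44/5.

8.80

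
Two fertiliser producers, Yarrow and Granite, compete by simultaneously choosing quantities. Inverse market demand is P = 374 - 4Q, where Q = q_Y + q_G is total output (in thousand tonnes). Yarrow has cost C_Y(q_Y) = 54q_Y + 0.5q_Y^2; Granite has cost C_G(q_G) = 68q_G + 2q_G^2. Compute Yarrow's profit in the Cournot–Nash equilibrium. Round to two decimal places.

Yarrow's profit: π_Y = (374 - 4Q)q_Y - (54q_Y + (1/2)q_Y²). Setting ∂π_Y/∂q_Y = 0: 320 - 9q_Y - 4(q_G) = 0.
Granite's first-order condition: 306 - 12q_G - 4(q_Y) = 0.
Best responses: q_Y = (320 - 4q_G)/9, q_G = (306 - 4q_Y)/12.
Solving the pair: q_Y = 654/23, q_G = 737/46.
Price P = 374 - 4·44.4565 = 196.1739.
Yarrow's profit: 196.1739·(654/23) - 54·(654/23) - (1/2)(654/23)² = 3638.4159.

3638.42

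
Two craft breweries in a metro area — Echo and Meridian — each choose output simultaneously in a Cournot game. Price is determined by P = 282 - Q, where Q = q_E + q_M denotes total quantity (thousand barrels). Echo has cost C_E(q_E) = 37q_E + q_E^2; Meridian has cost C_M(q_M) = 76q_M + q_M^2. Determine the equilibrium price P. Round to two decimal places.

Echo's profit: π_E = (282 - Q)q_E - (37q_E + q_E²). Setting ∂π_E/∂q_E = 0: 245 - 4q_E - (q_M) = 0.
Meridian's first-order condition: 206 - 4q_M - (q_E) = 0.
Rearranging gives the reaction functions q_E = (245 - q_M)/4 and q_M = (206 - q_E)/4.
Solving the pair: q_E = 258/5, q_M = 193/5.
Total output Q = 451/5, so price P = 282 - 451/5 = 959/5.

191.80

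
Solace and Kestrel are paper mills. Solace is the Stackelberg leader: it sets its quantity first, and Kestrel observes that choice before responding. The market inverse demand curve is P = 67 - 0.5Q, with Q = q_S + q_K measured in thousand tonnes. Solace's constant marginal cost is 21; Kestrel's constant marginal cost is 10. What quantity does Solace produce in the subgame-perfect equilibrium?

The follower Kestrel best-responds to any q_S: π_K = (67 - 0.5Q)q_K - 10q_K.
Setting the follower's marginal profit to zero, 57 - (1/2)q_S - q_K = 0, i.e. q_K = (57 - (1/2)q_S).
Solace substitutes q_K(q_S) into its own profit: π_S = q_S(67 - (1/2)q_S - (57 - (1/2)q_S)/2) - 21q_S = (77/2 - (1/4)q_S)q_S - 21q_S.
Maximising: ∂π_S/∂q_S = 35/2 - (1/2)q_S = 0, giving q_S = 35.
Then q_K = (57 - (1/2)·35) = 79/2.

35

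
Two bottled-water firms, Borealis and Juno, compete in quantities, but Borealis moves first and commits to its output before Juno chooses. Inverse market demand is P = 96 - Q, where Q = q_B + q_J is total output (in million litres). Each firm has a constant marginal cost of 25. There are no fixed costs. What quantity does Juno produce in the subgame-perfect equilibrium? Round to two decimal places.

17.75

Solve by backward induction. Given q_B, the follower Juno maximises π_J = (96 - q_B - q_J)q_J - 25q_J.
Follower FOC: 71 - q_B - 2q_J = 0, so q_J(q_B) = (71 - q_B)/2.
Borealis substitutes q_J(q_B) into its own profit: π_B = q_B(96 - q_B - (71 - q_B)/2) - 25q_B = (121/2 - (1/2)q_B)q_B - 25q_B.
The leader's first-order condition 71/2 - q_B = 0 yields q_B = 71/2.
Then q_J = (71 - 71/2)/2 = 71/4.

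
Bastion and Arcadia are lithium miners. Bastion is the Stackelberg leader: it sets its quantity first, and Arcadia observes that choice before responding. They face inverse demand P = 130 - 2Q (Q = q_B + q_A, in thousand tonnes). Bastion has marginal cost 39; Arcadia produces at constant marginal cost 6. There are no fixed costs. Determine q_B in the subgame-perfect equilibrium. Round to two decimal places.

14.50

The follower Arcadia best-responds to any q_B: π_A = (130 - 2Q)q_A - 6q_A.
Setting the follower's marginal profit to zero, 124 - 2q_B - 4q_A = 0, i.e. q_A = (124 - 2q_B)/4.
Bastion substitutes q_A(q_B) into its own profit: π_B = q_B(130 - 2q_B - (124 - 2q_B)/2) - 39q_B = (68 - q_B)q_B - 39q_B.
Maximising: ∂π_B/∂q_B = 29 - 2q_B = 0, giving q_B = 29/2.
Then q_A = (124 - 2·(29/2))/4 = 95/4.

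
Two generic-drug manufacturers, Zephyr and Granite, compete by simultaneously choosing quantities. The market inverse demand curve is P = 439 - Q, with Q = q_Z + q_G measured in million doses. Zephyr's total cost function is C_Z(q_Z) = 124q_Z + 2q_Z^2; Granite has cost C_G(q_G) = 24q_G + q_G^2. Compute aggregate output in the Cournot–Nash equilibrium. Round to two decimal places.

131.30

Zephyr's profit: π_Z = (439 - Q)q_Z - (124q_Z + 2q_Z²). Setting ∂π_Z/∂q_Z = 0: 315 - 6q_Z - (q_G) = 0.
Granite's first-order condition: 415 - 4q_G - (q_Z) = 0.
Best responses: q_Z = (315 - q_G)/6, q_G = (415 - q_Z)/4.
Substituting one into the other gives q_Z = 845/23 and q_G = 94.5652.
Total output Q = 845/23 + 94.5652 = 131.3043.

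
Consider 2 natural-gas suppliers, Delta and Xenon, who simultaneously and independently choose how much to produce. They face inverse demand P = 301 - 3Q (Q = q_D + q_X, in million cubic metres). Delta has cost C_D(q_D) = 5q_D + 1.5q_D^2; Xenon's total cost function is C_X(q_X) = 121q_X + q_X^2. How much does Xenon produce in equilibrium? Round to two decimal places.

11.62

Delta's profit: π_D = (301 - 3Q)q_D - (5q_D + (3/2)q_D²). Setting ∂π_D/∂q_D = 0: 296 - 9q_D - 3(q_X) = 0.
Xenon's first-order condition: 180 - 8q_X - 3(q_D) = 0.
Rearranging gives the reaction functions q_D = (296 - 3q_X)/9 and q_X = (180 - 3q_D)/8.
Solving the pair: q_D = 1828/63, q_X = 244/21.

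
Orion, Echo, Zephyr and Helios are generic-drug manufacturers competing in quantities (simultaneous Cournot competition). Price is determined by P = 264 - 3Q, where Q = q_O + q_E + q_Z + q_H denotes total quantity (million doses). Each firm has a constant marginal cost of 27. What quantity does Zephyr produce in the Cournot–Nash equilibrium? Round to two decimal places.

15.80

A representative firm's profit is π_i = q_i(264 - 3Q) - 27q_i.
Setting ∂π_i/∂q_i = 0 with rivals' quantities fixed: 237 - 6q_i - 3·Σ_{j≠i} q_j = 0.
With identical firms every q_j equals q_i, so Σ_{j≠i} q_j = 3q_i and 237 = 15q_i, giving q_i = 79/5.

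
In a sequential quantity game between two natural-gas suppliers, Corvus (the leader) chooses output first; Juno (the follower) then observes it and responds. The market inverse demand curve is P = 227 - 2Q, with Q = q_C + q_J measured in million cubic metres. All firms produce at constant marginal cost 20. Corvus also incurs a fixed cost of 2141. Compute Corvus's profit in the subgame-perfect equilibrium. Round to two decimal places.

537.06

Solve by backward induction. Given q_C, the follower Juno maximises π_J = (227 - 2q_C - 2q_J)q_J - 20q_J.
∂π_J/∂q_J = 207 - 2q_C - 4q_J = 0 gives the reaction function q_J = (207 - 2q_C)/4.
The leader anticipates this reaction. Substituting into P = 227 - 2Q gives P = 247/2 - q_C, so π_C = (247/2 - q_C)q_C - 20q_C.
Maximising: ∂π_C/∂q_C = 207/2 - 2q_C = 0, giving q_C = 207/4.
Then q_J = (207 - 2·(207/4))/4 = 207/8.
Price P = 227 - 2·(621/8) = 287/4.
Corvus's profit: (287/4 - 20)·(207/4) - 2141 = 537.0625.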